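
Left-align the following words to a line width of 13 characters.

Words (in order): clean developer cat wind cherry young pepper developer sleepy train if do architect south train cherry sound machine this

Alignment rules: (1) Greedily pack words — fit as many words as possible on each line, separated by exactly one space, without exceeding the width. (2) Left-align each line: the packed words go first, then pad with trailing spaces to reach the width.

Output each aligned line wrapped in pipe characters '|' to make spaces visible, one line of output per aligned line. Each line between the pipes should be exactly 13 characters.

Line 1: ['clean'] (min_width=5, slack=8)
Line 2: ['developer', 'cat'] (min_width=13, slack=0)
Line 3: ['wind', 'cherry'] (min_width=11, slack=2)
Line 4: ['young', 'pepper'] (min_width=12, slack=1)
Line 5: ['developer'] (min_width=9, slack=4)
Line 6: ['sleepy', 'train'] (min_width=12, slack=1)
Line 7: ['if', 'do'] (min_width=5, slack=8)
Line 8: ['architect'] (min_width=9, slack=4)
Line 9: ['south', 'train'] (min_width=11, slack=2)
Line 10: ['cherry', 'sound'] (min_width=12, slack=1)
Line 11: ['machine', 'this'] (min_width=12, slack=1)

Answer: |clean        |
|developer cat|
|wind cherry  |
|young pepper |
|developer    |
|sleepy train |
|if do        |
|architect    |
|south train  |
|cherry sound |
|machine this |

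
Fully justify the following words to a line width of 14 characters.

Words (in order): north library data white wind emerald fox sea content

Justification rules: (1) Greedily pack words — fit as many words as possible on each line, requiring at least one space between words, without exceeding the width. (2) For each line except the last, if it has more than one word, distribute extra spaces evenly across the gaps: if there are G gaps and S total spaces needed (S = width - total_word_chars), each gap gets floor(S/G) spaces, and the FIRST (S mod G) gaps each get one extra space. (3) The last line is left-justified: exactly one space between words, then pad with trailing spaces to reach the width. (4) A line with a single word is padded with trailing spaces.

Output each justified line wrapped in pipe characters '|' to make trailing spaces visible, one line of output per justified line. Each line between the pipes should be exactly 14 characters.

Answer: |north  library|
|data     white|
|wind   emerald|
|fox        sea|
|content       |

Derivation:
Line 1: ['north', 'library'] (min_width=13, slack=1)
Line 2: ['data', 'white'] (min_width=10, slack=4)
Line 3: ['wind', 'emerald'] (min_width=12, slack=2)
Line 4: ['fox', 'sea'] (min_width=7, slack=7)
Line 5: ['content'] (min_width=7, slack=7)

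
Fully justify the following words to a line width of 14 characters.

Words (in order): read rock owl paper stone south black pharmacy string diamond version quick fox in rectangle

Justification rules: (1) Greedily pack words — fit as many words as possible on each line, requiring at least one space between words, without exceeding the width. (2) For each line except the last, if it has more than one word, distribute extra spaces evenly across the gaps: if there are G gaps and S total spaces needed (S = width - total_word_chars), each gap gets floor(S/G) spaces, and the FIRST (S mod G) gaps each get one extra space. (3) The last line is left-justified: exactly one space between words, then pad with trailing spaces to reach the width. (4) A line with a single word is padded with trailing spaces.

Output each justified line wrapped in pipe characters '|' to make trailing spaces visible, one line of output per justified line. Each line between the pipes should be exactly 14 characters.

Line 1: ['read', 'rock', 'owl'] (min_width=13, slack=1)
Line 2: ['paper', 'stone'] (min_width=11, slack=3)
Line 3: ['south', 'black'] (min_width=11, slack=3)
Line 4: ['pharmacy'] (min_width=8, slack=6)
Line 5: ['string', 'diamond'] (min_width=14, slack=0)
Line 6: ['version', 'quick'] (min_width=13, slack=1)
Line 7: ['fox', 'in'] (min_width=6, slack=8)
Line 8: ['rectangle'] (min_width=9, slack=5)

Answer: |read  rock owl|
|paper    stone|
|south    black|
|pharmacy      |
|string diamond|
|version  quick|
|fox         in|
|rectangle     |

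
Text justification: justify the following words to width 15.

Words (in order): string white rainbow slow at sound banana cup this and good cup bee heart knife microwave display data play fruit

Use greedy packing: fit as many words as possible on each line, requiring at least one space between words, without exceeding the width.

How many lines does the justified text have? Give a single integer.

Answer: 9

Derivation:
Line 1: ['string', 'white'] (min_width=12, slack=3)
Line 2: ['rainbow', 'slow', 'at'] (min_width=15, slack=0)
Line 3: ['sound', 'banana'] (min_width=12, slack=3)
Line 4: ['cup', 'this', 'and'] (min_width=12, slack=3)
Line 5: ['good', 'cup', 'bee'] (min_width=12, slack=3)
Line 6: ['heart', 'knife'] (min_width=11, slack=4)
Line 7: ['microwave'] (min_width=9, slack=6)
Line 8: ['display', 'data'] (min_width=12, slack=3)
Line 9: ['play', 'fruit'] (min_width=10, slack=5)
Total lines: 9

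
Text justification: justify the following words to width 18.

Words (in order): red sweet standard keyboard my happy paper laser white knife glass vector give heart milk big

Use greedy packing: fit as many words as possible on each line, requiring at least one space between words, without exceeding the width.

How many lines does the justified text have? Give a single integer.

Line 1: ['red', 'sweet', 'standard'] (min_width=18, slack=0)
Line 2: ['keyboard', 'my', 'happy'] (min_width=17, slack=1)
Line 3: ['paper', 'laser', 'white'] (min_width=17, slack=1)
Line 4: ['knife', 'glass', 'vector'] (min_width=18, slack=0)
Line 5: ['give', 'heart', 'milk'] (min_width=15, slack=3)
Line 6: ['big'] (min_width=3, slack=15)
Total lines: 6

Answer: 6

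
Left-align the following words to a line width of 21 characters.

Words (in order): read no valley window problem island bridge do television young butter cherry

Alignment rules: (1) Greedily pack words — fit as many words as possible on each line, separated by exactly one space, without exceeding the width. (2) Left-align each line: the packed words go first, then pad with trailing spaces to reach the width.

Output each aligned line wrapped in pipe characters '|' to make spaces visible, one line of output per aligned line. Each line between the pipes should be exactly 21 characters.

Answer: |read no valley window|
|problem island bridge|
|do television young  |
|butter cherry        |

Derivation:
Line 1: ['read', 'no', 'valley', 'window'] (min_width=21, slack=0)
Line 2: ['problem', 'island', 'bridge'] (min_width=21, slack=0)
Line 3: ['do', 'television', 'young'] (min_width=19, slack=2)
Line 4: ['butter', 'cherry'] (min_width=13, slack=8)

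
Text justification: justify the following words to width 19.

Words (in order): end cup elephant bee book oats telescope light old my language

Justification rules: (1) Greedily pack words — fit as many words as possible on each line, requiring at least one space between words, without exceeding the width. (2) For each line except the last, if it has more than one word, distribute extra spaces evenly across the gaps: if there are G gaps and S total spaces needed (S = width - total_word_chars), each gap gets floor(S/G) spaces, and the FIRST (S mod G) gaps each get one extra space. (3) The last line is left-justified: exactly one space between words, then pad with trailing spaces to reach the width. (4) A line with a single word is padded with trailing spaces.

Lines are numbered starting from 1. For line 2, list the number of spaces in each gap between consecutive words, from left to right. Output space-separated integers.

Answer: 4 4

Derivation:
Line 1: ['end', 'cup', 'elephant'] (min_width=16, slack=3)
Line 2: ['bee', 'book', 'oats'] (min_width=13, slack=6)
Line 3: ['telescope', 'light', 'old'] (min_width=19, slack=0)
Line 4: ['my', 'language'] (min_width=11, slack=8)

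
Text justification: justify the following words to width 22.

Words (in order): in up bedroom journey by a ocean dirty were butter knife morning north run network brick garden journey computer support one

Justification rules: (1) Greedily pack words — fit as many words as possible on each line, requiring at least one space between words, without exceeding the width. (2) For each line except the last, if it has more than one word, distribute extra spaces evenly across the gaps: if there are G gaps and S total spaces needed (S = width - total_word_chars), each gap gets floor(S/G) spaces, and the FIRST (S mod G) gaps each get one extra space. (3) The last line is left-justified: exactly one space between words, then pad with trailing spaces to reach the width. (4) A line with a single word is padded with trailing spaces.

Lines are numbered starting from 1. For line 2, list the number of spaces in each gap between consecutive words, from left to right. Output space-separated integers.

Answer: 2 1 1 1

Derivation:
Line 1: ['in', 'up', 'bedroom', 'journey'] (min_width=21, slack=1)
Line 2: ['by', 'a', 'ocean', 'dirty', 'were'] (min_width=21, slack=1)
Line 3: ['butter', 'knife', 'morning'] (min_width=20, slack=2)
Line 4: ['north', 'run', 'network'] (min_width=17, slack=5)
Line 5: ['brick', 'garden', 'journey'] (min_width=20, slack=2)
Line 6: ['computer', 'support', 'one'] (min_width=20, slack=2)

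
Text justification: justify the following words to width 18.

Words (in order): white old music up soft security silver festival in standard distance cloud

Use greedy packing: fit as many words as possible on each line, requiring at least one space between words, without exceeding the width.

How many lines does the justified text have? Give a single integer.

Line 1: ['white', 'old', 'music', 'up'] (min_width=18, slack=0)
Line 2: ['soft', 'security'] (min_width=13, slack=5)
Line 3: ['silver', 'festival', 'in'] (min_width=18, slack=0)
Line 4: ['standard', 'distance'] (min_width=17, slack=1)
Line 5: ['cloud'] (min_width=5, slack=13)
Total lines: 5

Answer: 5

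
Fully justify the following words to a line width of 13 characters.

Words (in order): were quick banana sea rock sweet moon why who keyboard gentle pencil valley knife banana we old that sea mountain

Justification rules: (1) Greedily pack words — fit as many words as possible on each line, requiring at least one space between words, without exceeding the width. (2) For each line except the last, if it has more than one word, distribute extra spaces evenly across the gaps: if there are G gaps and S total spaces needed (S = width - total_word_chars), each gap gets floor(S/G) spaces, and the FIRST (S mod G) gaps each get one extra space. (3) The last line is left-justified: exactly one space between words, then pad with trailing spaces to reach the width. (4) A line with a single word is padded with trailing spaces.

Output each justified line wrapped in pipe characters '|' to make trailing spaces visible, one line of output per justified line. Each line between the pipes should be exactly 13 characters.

Line 1: ['were', 'quick'] (min_width=10, slack=3)
Line 2: ['banana', 'sea'] (min_width=10, slack=3)
Line 3: ['rock', 'sweet'] (min_width=10, slack=3)
Line 4: ['moon', 'why', 'who'] (min_width=12, slack=1)
Line 5: ['keyboard'] (min_width=8, slack=5)
Line 6: ['gentle', 'pencil'] (min_width=13, slack=0)
Line 7: ['valley', 'knife'] (min_width=12, slack=1)
Line 8: ['banana', 'we', 'old'] (min_width=13, slack=0)
Line 9: ['that', 'sea'] (min_width=8, slack=5)
Line 10: ['mountain'] (min_width=8, slack=5)

Answer: |were    quick|
|banana    sea|
|rock    sweet|
|moon  why who|
|keyboard     |
|gentle pencil|
|valley  knife|
|banana we old|
|that      sea|
|mountain     |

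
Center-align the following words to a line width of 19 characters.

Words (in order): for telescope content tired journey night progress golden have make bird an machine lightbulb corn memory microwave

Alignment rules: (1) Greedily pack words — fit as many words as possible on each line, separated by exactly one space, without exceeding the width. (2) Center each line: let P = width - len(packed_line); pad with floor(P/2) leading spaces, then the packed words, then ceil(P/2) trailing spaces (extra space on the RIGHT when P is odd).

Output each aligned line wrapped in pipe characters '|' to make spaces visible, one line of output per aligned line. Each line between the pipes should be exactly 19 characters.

Line 1: ['for', 'telescope'] (min_width=13, slack=6)
Line 2: ['content', 'tired'] (min_width=13, slack=6)
Line 3: ['journey', 'night'] (min_width=13, slack=6)
Line 4: ['progress', 'golden'] (min_width=15, slack=4)
Line 5: ['have', 'make', 'bird', 'an'] (min_width=17, slack=2)
Line 6: ['machine', 'lightbulb'] (min_width=17, slack=2)
Line 7: ['corn', 'memory'] (min_width=11, slack=8)
Line 8: ['microwave'] (min_width=9, slack=10)

Answer: |   for telescope   |
|   content tired   |
|   journey night   |
|  progress golden  |
| have make bird an |
| machine lightbulb |
|    corn memory    |
|     microwave     |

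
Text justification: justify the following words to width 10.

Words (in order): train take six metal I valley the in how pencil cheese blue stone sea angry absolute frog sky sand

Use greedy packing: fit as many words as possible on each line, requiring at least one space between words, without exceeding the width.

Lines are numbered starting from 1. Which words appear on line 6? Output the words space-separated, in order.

Line 1: ['train', 'take'] (min_width=10, slack=0)
Line 2: ['six', 'metal'] (min_width=9, slack=1)
Line 3: ['I', 'valley'] (min_width=8, slack=2)
Line 4: ['the', 'in', 'how'] (min_width=10, slack=0)
Line 5: ['pencil'] (min_width=6, slack=4)
Line 6: ['cheese'] (min_width=6, slack=4)
Line 7: ['blue', 'stone'] (min_width=10, slack=0)
Line 8: ['sea', 'angry'] (min_width=9, slack=1)
Line 9: ['absolute'] (min_width=8, slack=2)
Line 10: ['frog', 'sky'] (min_width=8, slack=2)
Line 11: ['sand'] (min_width=4, slack=6)

Answer: cheese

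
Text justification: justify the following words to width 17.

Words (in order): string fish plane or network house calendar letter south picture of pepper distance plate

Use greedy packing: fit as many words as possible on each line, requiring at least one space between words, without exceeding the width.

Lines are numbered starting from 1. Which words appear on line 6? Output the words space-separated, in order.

Line 1: ['string', 'fish', 'plane'] (min_width=17, slack=0)
Line 2: ['or', 'network', 'house'] (min_width=16, slack=1)
Line 3: ['calendar', 'letter'] (min_width=15, slack=2)
Line 4: ['south', 'picture', 'of'] (min_width=16, slack=1)
Line 5: ['pepper', 'distance'] (min_width=15, slack=2)
Line 6: ['plate'] (min_width=5, slack=12)

Answer: plate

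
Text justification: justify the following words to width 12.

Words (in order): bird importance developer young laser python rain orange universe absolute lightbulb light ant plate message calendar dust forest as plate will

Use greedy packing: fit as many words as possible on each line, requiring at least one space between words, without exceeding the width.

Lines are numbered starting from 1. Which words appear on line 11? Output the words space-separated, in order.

Line 1: ['bird'] (min_width=4, slack=8)
Line 2: ['importance'] (min_width=10, slack=2)
Line 3: ['developer'] (min_width=9, slack=3)
Line 4: ['young', 'laser'] (min_width=11, slack=1)
Line 5: ['python', 'rain'] (min_width=11, slack=1)
Line 6: ['orange'] (min_width=6, slack=6)
Line 7: ['universe'] (min_width=8, slack=4)
Line 8: ['absolute'] (min_width=8, slack=4)
Line 9: ['lightbulb'] (min_width=9, slack=3)
Line 10: ['light', 'ant'] (min_width=9, slack=3)
Line 11: ['plate'] (min_width=5, slack=7)
Line 12: ['message'] (min_width=7, slack=5)
Line 13: ['calendar'] (min_width=8, slack=4)
Line 14: ['dust', 'forest'] (min_width=11, slack=1)
Line 15: ['as', 'plate'] (min_width=8, slack=4)
Line 16: ['will'] (min_width=4, slack=8)

Answer: plate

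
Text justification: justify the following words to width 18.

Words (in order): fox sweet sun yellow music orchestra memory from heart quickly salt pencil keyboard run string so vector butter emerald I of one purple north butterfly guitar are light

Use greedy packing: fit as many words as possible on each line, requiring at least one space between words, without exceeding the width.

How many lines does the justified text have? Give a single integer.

Answer: 11

Derivation:
Line 1: ['fox', 'sweet', 'sun'] (min_width=13, slack=5)
Line 2: ['yellow', 'music'] (min_width=12, slack=6)
Line 3: ['orchestra', 'memory'] (min_width=16, slack=2)
Line 4: ['from', 'heart', 'quickly'] (min_width=18, slack=0)
Line 5: ['salt', 'pencil'] (min_width=11, slack=7)
Line 6: ['keyboard', 'run'] (min_width=12, slack=6)
Line 7: ['string', 'so', 'vector'] (min_width=16, slack=2)
Line 8: ['butter', 'emerald', 'I'] (min_width=16, slack=2)
Line 9: ['of', 'one', 'purple'] (min_width=13, slack=5)
Line 10: ['north', 'butterfly'] (min_width=15, slack=3)
Line 11: ['guitar', 'are', 'light'] (min_width=16, slack=2)
Total lines: 11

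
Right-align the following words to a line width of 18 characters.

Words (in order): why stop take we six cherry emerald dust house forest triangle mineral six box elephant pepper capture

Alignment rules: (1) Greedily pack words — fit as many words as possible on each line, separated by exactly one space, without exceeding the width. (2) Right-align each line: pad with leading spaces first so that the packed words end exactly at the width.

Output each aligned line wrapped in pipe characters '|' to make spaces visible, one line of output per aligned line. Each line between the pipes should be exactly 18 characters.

Answer: |  why stop take we|
|six cherry emerald|
| dust house forest|
|  triangle mineral|
|  six box elephant|
|    pepper capture|

Derivation:
Line 1: ['why', 'stop', 'take', 'we'] (min_width=16, slack=2)
Line 2: ['six', 'cherry', 'emerald'] (min_width=18, slack=0)
Line 3: ['dust', 'house', 'forest'] (min_width=17, slack=1)
Line 4: ['triangle', 'mineral'] (min_width=16, slack=2)
Line 5: ['six', 'box', 'elephant'] (min_width=16, slack=2)
Line 6: ['pepper', 'capture'] (min_width=14, slack=4)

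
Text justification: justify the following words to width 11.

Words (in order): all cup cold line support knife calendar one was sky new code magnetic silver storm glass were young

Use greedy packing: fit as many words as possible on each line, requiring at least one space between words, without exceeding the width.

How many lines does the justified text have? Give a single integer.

Answer: 11

Derivation:
Line 1: ['all', 'cup'] (min_width=7, slack=4)
Line 2: ['cold', 'line'] (min_width=9, slack=2)
Line 3: ['support'] (min_width=7, slack=4)
Line 4: ['knife'] (min_width=5, slack=6)
Line 5: ['calendar'] (min_width=8, slack=3)
Line 6: ['one', 'was', 'sky'] (min_width=11, slack=0)
Line 7: ['new', 'code'] (min_width=8, slack=3)
Line 8: ['magnetic'] (min_width=8, slack=3)
Line 9: ['silver'] (min_width=6, slack=5)
Line 10: ['storm', 'glass'] (min_width=11, slack=0)
Line 11: ['were', 'young'] (min_width=10, slack=1)
Total lines: 11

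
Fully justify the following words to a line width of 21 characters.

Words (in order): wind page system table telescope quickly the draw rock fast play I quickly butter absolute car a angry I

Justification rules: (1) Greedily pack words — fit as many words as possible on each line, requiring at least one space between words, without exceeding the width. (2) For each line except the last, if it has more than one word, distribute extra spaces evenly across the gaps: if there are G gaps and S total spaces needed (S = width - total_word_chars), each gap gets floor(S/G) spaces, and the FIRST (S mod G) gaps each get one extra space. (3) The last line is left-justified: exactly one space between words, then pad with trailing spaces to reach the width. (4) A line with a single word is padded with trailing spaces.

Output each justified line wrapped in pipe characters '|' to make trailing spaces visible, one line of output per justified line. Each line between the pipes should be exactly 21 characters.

Answer: |wind    page   system|
|table       telescope|
|quickly the draw rock|
|fast  play  I quickly|
|butter absolute car a|
|angry I              |

Derivation:
Line 1: ['wind', 'page', 'system'] (min_width=16, slack=5)
Line 2: ['table', 'telescope'] (min_width=15, slack=6)
Line 3: ['quickly', 'the', 'draw', 'rock'] (min_width=21, slack=0)
Line 4: ['fast', 'play', 'I', 'quickly'] (min_width=19, slack=2)
Line 5: ['butter', 'absolute', 'car', 'a'] (min_width=21, slack=0)
Line 6: ['angry', 'I'] (min_width=7, slack=14)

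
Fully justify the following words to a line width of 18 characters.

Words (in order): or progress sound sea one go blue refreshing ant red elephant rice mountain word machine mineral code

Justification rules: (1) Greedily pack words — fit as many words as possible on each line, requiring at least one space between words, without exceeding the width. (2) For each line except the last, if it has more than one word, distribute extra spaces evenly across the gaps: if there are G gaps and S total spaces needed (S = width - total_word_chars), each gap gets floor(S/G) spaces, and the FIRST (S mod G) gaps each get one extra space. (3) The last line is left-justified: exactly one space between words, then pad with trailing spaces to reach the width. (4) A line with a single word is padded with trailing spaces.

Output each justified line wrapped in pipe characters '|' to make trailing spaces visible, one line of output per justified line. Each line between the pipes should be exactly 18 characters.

Answer: |or  progress sound|
|sea  one  go  blue|
|refreshing ant red|
|elephant      rice|
|mountain      word|
|machine    mineral|
|code              |

Derivation:
Line 1: ['or', 'progress', 'sound'] (min_width=17, slack=1)
Line 2: ['sea', 'one', 'go', 'blue'] (min_width=15, slack=3)
Line 3: ['refreshing', 'ant', 'red'] (min_width=18, slack=0)
Line 4: ['elephant', 'rice'] (min_width=13, slack=5)
Line 5: ['mountain', 'word'] (min_width=13, slack=5)
Line 6: ['machine', 'mineral'] (min_width=15, slack=3)
Line 7: ['code'] (min_width=4, slack=14)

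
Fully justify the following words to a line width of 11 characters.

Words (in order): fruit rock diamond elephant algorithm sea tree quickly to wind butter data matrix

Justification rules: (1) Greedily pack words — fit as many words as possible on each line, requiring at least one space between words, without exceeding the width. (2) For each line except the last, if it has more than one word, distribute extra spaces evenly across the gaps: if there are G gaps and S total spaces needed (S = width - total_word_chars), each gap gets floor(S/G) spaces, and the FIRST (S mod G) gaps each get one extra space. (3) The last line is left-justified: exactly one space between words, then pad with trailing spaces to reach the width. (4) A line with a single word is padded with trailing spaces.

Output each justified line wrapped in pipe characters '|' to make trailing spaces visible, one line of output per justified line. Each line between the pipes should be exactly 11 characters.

Answer: |fruit  rock|
|diamond    |
|elephant   |
|algorithm  |
|sea    tree|
|quickly  to|
|wind butter|
|data matrix|

Derivation:
Line 1: ['fruit', 'rock'] (min_width=10, slack=1)
Line 2: ['diamond'] (min_width=7, slack=4)
Line 3: ['elephant'] (min_width=8, slack=3)
Line 4: ['algorithm'] (min_width=9, slack=2)
Line 5: ['sea', 'tree'] (min_width=8, slack=3)
Line 6: ['quickly', 'to'] (min_width=10, slack=1)
Line 7: ['wind', 'butter'] (min_width=11, slack=0)
Line 8: ['data', 'matrix'] (min_width=11, slack=0)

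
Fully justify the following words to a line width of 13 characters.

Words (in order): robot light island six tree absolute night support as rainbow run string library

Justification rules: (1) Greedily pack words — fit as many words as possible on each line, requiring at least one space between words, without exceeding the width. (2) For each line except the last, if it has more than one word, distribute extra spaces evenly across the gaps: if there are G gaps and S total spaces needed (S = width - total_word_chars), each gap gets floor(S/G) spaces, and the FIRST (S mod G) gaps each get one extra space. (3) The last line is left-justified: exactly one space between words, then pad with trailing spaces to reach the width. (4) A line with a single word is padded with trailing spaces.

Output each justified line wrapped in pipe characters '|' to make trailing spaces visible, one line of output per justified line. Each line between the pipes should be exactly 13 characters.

Line 1: ['robot', 'light'] (min_width=11, slack=2)
Line 2: ['island', 'six'] (min_width=10, slack=3)
Line 3: ['tree', 'absolute'] (min_width=13, slack=0)
Line 4: ['night', 'support'] (min_width=13, slack=0)
Line 5: ['as', 'rainbow'] (min_width=10, slack=3)
Line 6: ['run', 'string'] (min_width=10, slack=3)
Line 7: ['library'] (min_width=7, slack=6)

Answer: |robot   light|
|island    six|
|tree absolute|
|night support|
|as    rainbow|
|run    string|
|library      |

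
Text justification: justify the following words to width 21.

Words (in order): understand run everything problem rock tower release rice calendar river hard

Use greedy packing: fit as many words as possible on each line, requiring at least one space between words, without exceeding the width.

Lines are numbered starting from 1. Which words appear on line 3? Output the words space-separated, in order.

Answer: rock tower release

Derivation:
Line 1: ['understand', 'run'] (min_width=14, slack=7)
Line 2: ['everything', 'problem'] (min_width=18, slack=3)
Line 3: ['rock', 'tower', 'release'] (min_width=18, slack=3)
Line 4: ['rice', 'calendar', 'river'] (min_width=19, slack=2)
Line 5: ['hard'] (min_width=4, slack=17)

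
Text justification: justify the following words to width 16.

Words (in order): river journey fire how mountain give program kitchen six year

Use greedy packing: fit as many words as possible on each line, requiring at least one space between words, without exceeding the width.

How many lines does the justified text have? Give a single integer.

Line 1: ['river', 'journey'] (min_width=13, slack=3)
Line 2: ['fire', 'how'] (min_width=8, slack=8)
Line 3: ['mountain', 'give'] (min_width=13, slack=3)
Line 4: ['program', 'kitchen'] (min_width=15, slack=1)
Line 5: ['six', 'year'] (min_width=8, slack=8)
Total lines: 5

Answer: 5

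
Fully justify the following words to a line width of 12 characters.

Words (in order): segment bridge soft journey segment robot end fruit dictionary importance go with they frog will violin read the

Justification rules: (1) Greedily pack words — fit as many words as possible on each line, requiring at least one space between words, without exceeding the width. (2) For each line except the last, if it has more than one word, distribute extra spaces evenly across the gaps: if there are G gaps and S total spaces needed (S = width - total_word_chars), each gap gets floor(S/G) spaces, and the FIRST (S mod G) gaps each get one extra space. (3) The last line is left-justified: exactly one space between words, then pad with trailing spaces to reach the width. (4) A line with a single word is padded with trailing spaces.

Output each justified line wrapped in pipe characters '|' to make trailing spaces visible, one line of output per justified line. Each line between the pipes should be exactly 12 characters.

Answer: |segment     |
|bridge  soft|
|journey     |
|segment     |
|robot    end|
|fruit       |
|dictionary  |
|importance  |
|go with they|
|frog    will|
|violin  read|
|the         |

Derivation:
Line 1: ['segment'] (min_width=7, slack=5)
Line 2: ['bridge', 'soft'] (min_width=11, slack=1)
Line 3: ['journey'] (min_width=7, slack=5)
Line 4: ['segment'] (min_width=7, slack=5)
Line 5: ['robot', 'end'] (min_width=9, slack=3)
Line 6: ['fruit'] (min_width=5, slack=7)
Line 7: ['dictionary'] (min_width=10, slack=2)
Line 8: ['importance'] (min_width=10, slack=2)
Line 9: ['go', 'with', 'they'] (min_width=12, slack=0)
Line 10: ['frog', 'will'] (min_width=9, slack=3)
Line 11: ['violin', 'read'] (min_width=11, slack=1)
Line 12: ['the'] (min_width=3, slack=9)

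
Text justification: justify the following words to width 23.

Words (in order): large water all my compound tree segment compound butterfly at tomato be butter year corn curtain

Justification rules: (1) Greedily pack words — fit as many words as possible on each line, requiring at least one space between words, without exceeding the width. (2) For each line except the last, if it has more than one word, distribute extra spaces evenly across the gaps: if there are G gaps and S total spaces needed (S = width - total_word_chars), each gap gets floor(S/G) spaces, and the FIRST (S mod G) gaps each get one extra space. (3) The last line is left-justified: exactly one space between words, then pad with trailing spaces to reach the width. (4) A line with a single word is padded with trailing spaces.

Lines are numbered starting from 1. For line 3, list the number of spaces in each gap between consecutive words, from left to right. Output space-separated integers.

Line 1: ['large', 'water', 'all', 'my'] (min_width=18, slack=5)
Line 2: ['compound', 'tree', 'segment'] (min_width=21, slack=2)
Line 3: ['compound', 'butterfly', 'at'] (min_width=21, slack=2)
Line 4: ['tomato', 'be', 'butter', 'year'] (min_width=21, slack=2)
Line 5: ['corn', 'curtain'] (min_width=12, slack=11)

Answer: 2 2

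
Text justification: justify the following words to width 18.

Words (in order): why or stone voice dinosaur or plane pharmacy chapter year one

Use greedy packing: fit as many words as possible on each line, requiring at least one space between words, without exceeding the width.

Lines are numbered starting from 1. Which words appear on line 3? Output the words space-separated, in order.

Line 1: ['why', 'or', 'stone', 'voice'] (min_width=18, slack=0)
Line 2: ['dinosaur', 'or', 'plane'] (min_width=17, slack=1)
Line 3: ['pharmacy', 'chapter'] (min_width=16, slack=2)
Line 4: ['year', 'one'] (min_width=8, slack=10)

Answer: pharmacy chapter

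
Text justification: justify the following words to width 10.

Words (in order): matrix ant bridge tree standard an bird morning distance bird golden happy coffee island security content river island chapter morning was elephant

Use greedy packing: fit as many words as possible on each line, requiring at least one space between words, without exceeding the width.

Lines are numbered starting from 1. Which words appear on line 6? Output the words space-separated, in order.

Answer: morning

Derivation:
Line 1: ['matrix', 'ant'] (min_width=10, slack=0)
Line 2: ['bridge'] (min_width=6, slack=4)
Line 3: ['tree'] (min_width=4, slack=6)
Line 4: ['standard'] (min_width=8, slack=2)
Line 5: ['an', 'bird'] (min_width=7, slack=3)
Line 6: ['morning'] (min_width=7, slack=3)
Line 7: ['distance'] (min_width=8, slack=2)
Line 8: ['bird'] (min_width=4, slack=6)
Line 9: ['golden'] (min_width=6, slack=4)
Line 10: ['happy'] (min_width=5, slack=5)
Line 11: ['coffee'] (min_width=6, slack=4)
Line 12: ['island'] (min_width=6, slack=4)
Line 13: ['security'] (min_width=8, slack=2)
Line 14: ['content'] (min_width=7, slack=3)
Line 15: ['river'] (min_width=5, slack=5)
Line 16: ['island'] (min_width=6, slack=4)
Line 17: ['chapter'] (min_width=7, slack=3)
Line 18: ['morning'] (min_width=7, slack=3)
Line 19: ['was'] (min_width=3, slack=7)
Line 20: ['elephant'] (min_width=8, slack=2)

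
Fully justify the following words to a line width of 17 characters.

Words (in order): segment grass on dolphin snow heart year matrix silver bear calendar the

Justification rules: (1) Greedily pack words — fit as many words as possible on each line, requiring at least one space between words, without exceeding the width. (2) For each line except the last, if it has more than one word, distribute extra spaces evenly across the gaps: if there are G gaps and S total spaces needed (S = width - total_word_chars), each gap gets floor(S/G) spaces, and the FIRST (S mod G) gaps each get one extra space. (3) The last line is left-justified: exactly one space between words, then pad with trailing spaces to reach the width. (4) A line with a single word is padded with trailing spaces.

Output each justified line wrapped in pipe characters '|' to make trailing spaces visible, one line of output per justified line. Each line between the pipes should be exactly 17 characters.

Line 1: ['segment', 'grass', 'on'] (min_width=16, slack=1)
Line 2: ['dolphin', 'snow'] (min_width=12, slack=5)
Line 3: ['heart', 'year', 'matrix'] (min_width=17, slack=0)
Line 4: ['silver', 'bear'] (min_width=11, slack=6)
Line 5: ['calendar', 'the'] (min_width=12, slack=5)

Answer: |segment  grass on|
|dolphin      snow|
|heart year matrix|
|silver       bear|
|calendar the     |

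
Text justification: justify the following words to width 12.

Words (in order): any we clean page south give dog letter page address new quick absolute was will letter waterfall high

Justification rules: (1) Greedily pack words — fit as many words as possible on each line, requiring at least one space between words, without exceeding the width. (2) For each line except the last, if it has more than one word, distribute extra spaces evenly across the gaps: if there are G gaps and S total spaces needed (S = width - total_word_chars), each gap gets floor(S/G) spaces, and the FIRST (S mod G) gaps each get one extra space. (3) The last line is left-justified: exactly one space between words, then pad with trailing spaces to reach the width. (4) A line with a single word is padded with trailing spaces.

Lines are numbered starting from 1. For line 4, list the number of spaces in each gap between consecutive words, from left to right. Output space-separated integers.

Answer: 2

Derivation:
Line 1: ['any', 'we', 'clean'] (min_width=12, slack=0)
Line 2: ['page', 'south'] (min_width=10, slack=2)
Line 3: ['give', 'dog'] (min_width=8, slack=4)
Line 4: ['letter', 'page'] (min_width=11, slack=1)
Line 5: ['address', 'new'] (min_width=11, slack=1)
Line 6: ['quick'] (min_width=5, slack=7)
Line 7: ['absolute', 'was'] (min_width=12, slack=0)
Line 8: ['will', 'letter'] (min_width=11, slack=1)
Line 9: ['waterfall'] (min_width=9, slack=3)
Line 10: ['high'] (min_width=4, slack=8)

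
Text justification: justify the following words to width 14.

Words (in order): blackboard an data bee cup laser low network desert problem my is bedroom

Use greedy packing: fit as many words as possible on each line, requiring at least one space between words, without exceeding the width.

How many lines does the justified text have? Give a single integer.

Line 1: ['blackboard', 'an'] (min_width=13, slack=1)
Line 2: ['data', 'bee', 'cup'] (min_width=12, slack=2)
Line 3: ['laser', 'low'] (min_width=9, slack=5)
Line 4: ['network', 'desert'] (min_width=14, slack=0)
Line 5: ['problem', 'my', 'is'] (min_width=13, slack=1)
Line 6: ['bedroom'] (min_width=7, slack=7)
Total lines: 6

Answer: 6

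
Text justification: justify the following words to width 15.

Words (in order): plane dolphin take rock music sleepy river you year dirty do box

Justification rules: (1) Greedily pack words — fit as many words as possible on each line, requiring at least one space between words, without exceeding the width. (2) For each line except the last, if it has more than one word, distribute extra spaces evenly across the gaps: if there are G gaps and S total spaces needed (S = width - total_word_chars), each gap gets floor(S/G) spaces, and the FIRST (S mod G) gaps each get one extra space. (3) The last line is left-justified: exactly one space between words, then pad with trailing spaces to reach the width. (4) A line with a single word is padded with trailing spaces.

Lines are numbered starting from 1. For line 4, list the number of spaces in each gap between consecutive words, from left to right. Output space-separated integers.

Answer: 2 1

Derivation:
Line 1: ['plane', 'dolphin'] (min_width=13, slack=2)
Line 2: ['take', 'rock', 'music'] (min_width=15, slack=0)
Line 3: ['sleepy', 'river'] (min_width=12, slack=3)
Line 4: ['you', 'year', 'dirty'] (min_width=14, slack=1)
Line 5: ['do', 'box'] (min_width=6, slack=9)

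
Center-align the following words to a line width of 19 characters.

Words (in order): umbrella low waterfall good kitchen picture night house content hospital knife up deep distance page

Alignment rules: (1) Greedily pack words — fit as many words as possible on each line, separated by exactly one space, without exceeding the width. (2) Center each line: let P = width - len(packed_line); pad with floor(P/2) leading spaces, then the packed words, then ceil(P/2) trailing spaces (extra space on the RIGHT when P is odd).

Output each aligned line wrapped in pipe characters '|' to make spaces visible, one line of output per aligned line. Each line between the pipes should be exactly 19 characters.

Line 1: ['umbrella', 'low'] (min_width=12, slack=7)
Line 2: ['waterfall', 'good'] (min_width=14, slack=5)
Line 3: ['kitchen', 'picture'] (min_width=15, slack=4)
Line 4: ['night', 'house', 'content'] (min_width=19, slack=0)
Line 5: ['hospital', 'knife', 'up'] (min_width=17, slack=2)
Line 6: ['deep', 'distance', 'page'] (min_width=18, slack=1)

Answer: |   umbrella low    |
|  waterfall good   |
|  kitchen picture  |
|night house content|
| hospital knife up |
|deep distance page |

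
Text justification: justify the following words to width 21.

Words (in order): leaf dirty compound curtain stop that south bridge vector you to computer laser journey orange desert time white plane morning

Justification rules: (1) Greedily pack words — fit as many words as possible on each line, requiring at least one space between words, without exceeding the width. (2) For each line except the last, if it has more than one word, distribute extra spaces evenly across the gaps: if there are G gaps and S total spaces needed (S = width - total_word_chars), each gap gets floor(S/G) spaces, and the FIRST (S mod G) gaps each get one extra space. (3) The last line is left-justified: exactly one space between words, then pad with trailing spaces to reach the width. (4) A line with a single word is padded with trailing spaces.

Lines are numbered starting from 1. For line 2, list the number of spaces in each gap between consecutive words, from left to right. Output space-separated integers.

Line 1: ['leaf', 'dirty', 'compound'] (min_width=19, slack=2)
Line 2: ['curtain', 'stop', 'that'] (min_width=17, slack=4)
Line 3: ['south', 'bridge', 'vector'] (min_width=19, slack=2)
Line 4: ['you', 'to', 'computer', 'laser'] (min_width=21, slack=0)
Line 5: ['journey', 'orange', 'desert'] (min_width=21, slack=0)
Line 6: ['time', 'white', 'plane'] (min_width=16, slack=5)
Line 7: ['morning'] (min_width=7, slack=14)

Answer: 3 3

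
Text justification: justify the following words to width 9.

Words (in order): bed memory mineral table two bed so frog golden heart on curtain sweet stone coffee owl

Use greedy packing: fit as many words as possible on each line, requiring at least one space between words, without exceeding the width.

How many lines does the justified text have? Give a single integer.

Answer: 13

Derivation:
Line 1: ['bed'] (min_width=3, slack=6)
Line 2: ['memory'] (min_width=6, slack=3)
Line 3: ['mineral'] (min_width=7, slack=2)
Line 4: ['table', 'two'] (min_width=9, slack=0)
Line 5: ['bed', 'so'] (min_width=6, slack=3)
Line 6: ['frog'] (min_width=4, slack=5)
Line 7: ['golden'] (min_width=6, slack=3)
Line 8: ['heart', 'on'] (min_width=8, slack=1)
Line 9: ['curtain'] (min_width=7, slack=2)
Line 10: ['sweet'] (min_width=5, slack=4)
Line 11: ['stone'] (min_width=5, slack=4)
Line 12: ['coffee'] (min_width=6, slack=3)
Line 13: ['owl'] (min_width=3, slack=6)
Total lines: 13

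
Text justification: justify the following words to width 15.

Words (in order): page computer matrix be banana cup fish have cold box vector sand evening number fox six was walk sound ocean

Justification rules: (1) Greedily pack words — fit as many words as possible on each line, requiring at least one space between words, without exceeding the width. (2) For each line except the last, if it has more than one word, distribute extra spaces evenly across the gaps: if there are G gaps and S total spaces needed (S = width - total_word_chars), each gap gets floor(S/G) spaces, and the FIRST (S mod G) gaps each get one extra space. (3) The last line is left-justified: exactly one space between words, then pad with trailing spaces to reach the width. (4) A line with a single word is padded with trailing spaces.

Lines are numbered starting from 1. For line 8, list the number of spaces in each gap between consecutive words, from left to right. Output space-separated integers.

Line 1: ['page', 'computer'] (min_width=13, slack=2)
Line 2: ['matrix', 'be'] (min_width=9, slack=6)
Line 3: ['banana', 'cup', 'fish'] (min_width=15, slack=0)
Line 4: ['have', 'cold', 'box'] (min_width=13, slack=2)
Line 5: ['vector', 'sand'] (min_width=11, slack=4)
Line 6: ['evening', 'number'] (min_width=14, slack=1)
Line 7: ['fox', 'six', 'was'] (min_width=11, slack=4)
Line 8: ['walk', 'sound'] (min_width=10, slack=5)
Line 9: ['ocean'] (min_width=5, slack=10)

Answer: 6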